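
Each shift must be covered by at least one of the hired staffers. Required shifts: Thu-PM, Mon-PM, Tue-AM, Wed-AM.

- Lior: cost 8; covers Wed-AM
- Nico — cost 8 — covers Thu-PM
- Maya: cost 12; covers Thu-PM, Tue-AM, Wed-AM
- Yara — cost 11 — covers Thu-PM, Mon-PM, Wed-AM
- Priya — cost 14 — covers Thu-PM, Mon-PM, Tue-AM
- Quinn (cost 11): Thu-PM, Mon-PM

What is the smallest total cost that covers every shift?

The greedy cost-per-new-shift heuristic would pick Yara and Maya for 23, but a cheaper cover exists.
Choose Lior and Priya: together they cover Thu-PM, Mon-PM, Tue-AM, Wed-AM — every shift.
Total cost: 8 + 14 = 22.
No cover costs less than 22.

22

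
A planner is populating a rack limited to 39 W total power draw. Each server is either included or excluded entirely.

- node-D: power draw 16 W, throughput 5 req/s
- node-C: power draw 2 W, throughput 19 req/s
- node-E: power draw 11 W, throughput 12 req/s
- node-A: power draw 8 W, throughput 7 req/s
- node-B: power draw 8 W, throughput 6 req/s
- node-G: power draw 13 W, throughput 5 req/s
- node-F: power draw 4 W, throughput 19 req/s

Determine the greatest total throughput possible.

63

node-C + node-E + node-A + node-G + node-F: power draw 2 + 11 + 8 + 13 + 4 = 38 ≤ 39, throughput 19 + 12 + 7 + 5 + 19 = 62.
node-C + node-E + node-B + node-G + node-F: power draw 2 + 11 + 8 + 13 + 4 = 38 ≤ 39, throughput 19 + 12 + 6 + 5 + 19 = 61.
node-C + node-E + node-A + node-B + node-F: power draw 2 + 11 + 8 + 8 + 4 = 33 ≤ 39, throughput 19 + 12 + 7 + 6 + 19 = 63.
Best is node-C, node-E, node-A, node-B, and node-F with total throughput 63.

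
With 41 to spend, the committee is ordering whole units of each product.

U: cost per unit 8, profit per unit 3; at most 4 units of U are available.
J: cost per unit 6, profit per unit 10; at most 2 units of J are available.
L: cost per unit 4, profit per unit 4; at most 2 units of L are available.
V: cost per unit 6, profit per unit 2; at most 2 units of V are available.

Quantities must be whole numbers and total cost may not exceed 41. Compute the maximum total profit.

35

Take 1×U, 2×J, 2×L, and 2×V: cost 40 ≤ 41, profit 1·3 + 2·10 + 2·4 + 2·2 = 35.
J has the best ratio (10/6) and is taken to its limit of 2; remaining capacity is filled optimally with the others.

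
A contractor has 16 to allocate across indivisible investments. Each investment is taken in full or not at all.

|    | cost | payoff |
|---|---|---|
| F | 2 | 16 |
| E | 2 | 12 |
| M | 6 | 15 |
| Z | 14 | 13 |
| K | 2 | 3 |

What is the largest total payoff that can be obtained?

This is a 0-1 knapsack instance.
Allowing fractional choices, the relaxed optimum would be about 49.7, but investments are indivisible.
F + E + M: cost 2 + 2 + 6 = 10 ≤ 16, payoff 16 + 12 + 15 = 43.
F + E + M + K: cost 2 + 2 + 6 + 2 = 12 ≤ 16, payoff 16 + 12 + 15 + 3 = 46.
Best is F, E, M, and K with total payoff 46.

46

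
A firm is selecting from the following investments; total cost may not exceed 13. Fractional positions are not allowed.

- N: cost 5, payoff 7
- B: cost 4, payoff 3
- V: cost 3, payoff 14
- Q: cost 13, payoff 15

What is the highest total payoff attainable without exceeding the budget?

B + V: cost 4 + 3 = 7 ≤ 13, payoff 3 + 14 = 17.
N + B + V: cost 5 + 4 + 3 = 12 ≤ 13, payoff 7 + 3 + 14 = 24.
N + V: cost 5 + 3 = 8 ≤ 13, payoff 7 + 14 = 21.
Best is N, B, and V with total payoff 24.

24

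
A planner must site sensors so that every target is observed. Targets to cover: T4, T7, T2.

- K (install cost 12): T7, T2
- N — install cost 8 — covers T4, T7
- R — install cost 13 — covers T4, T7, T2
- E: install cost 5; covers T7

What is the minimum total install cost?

This is an integer covering problem.
R alone covers T4, T7, T2 — every target.
Total install cost: 13.

13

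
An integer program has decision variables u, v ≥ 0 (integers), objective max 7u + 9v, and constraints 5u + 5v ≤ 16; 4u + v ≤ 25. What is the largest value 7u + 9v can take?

27

The continuous relaxation peaks at (0, 3.2) with value 28.80; rounding to a feasible lattice point costs some objective.
(u,v)=(0,3): 5·0+5·3=15≤16, 4·0+1·3=3≤25, objective 27.
(u,v)=(1,2): 5·1+5·2=15≤16, 4·1+1·2=6≤25, objective 25.
(u,v)=(0,2): 5·0+5·2=10≤16, 4·0+1·2=2≤25, objective 18.
The best lattice point is (0,3), giving 27.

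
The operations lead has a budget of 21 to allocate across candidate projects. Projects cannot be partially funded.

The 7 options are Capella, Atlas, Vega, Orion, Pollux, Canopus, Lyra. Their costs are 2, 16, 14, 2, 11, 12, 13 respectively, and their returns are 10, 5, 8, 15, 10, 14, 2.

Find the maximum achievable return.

39

This is a 0-1 knapsack instance.
Capella + Orion + Pollux: cost 2 + 2 + 11 = 15 ≤ 21, return 10 + 15 + 10 = 35.
Capella + Orion + Canopus: cost 2 + 2 + 12 = 16 ≤ 21, return 10 + 15 + 14 = 39.
Capella + Vega + Orion: cost 2 + 14 + 2 = 18 ≤ 21, return 10 + 8 + 15 = 33.
Best is Capella, Orion, and Canopus with total return 39.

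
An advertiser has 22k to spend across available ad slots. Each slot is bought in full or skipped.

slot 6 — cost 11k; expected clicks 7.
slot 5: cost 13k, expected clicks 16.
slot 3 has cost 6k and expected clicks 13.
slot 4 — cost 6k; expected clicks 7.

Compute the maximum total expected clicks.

29

Allowing fractional choices, the relaxed optimum would be about 32.5, but ad slots are indivisible.
slot 5 + slot 3: cost 13 + 6 = 19 ≤ 22, expected clicks 16 + 13 = 29.
slot 3 + slot 4: cost 6 + 6 = 12 ≤ 22, expected clicks 13 + 7 = 20.
slot 5 + slot 4: cost 13 + 6 = 19 ≤ 22, expected clicks 16 + 7 = 23.
Best is slot 5 and slot 3 with total expected clicks 29.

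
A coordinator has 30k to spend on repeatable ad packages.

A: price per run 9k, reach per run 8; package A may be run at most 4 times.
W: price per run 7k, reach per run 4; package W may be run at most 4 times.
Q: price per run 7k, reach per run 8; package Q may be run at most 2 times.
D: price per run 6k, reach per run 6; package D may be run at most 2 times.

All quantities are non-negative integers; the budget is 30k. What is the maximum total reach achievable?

2×Q and 2×D: price 26 ≤ 30, reach 2·8 + 2·6 = 28.
1×A, 2×Q, and 1×D: price 29 ≤ 30, reach 1·8 + 2·8 + 1·6 = 30.
Best is 30.

30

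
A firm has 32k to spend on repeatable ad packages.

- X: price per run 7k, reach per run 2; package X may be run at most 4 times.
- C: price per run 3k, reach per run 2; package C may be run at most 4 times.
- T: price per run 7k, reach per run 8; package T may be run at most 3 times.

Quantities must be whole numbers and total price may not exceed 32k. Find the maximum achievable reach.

30

This is a bounded integer knapsack.
T has the best ratio (8/7); taking only T gives at most 3×8 = 24 (stopped by the supply cap of 3).
Mixing does better — 3×C and 3×T: price 30 ≤ 32, reach 3·2 + 3·8 = 30.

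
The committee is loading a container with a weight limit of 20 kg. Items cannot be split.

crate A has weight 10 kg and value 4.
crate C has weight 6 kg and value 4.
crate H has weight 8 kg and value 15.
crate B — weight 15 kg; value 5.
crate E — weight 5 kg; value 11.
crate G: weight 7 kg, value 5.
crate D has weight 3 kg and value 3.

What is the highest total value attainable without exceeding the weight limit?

31

Allowing fractional choices, the relaxed optimum would be about 31.9, but items are indivisible.
crate C + crate H + crate E: weight 6 + 8 + 5 = 19 ≤ 20, value 4 + 15 + 11 = 30.
crate H + crate E + crate G: weight 8 + 5 + 7 = 20 ≤ 20, value 15 + 11 + 5 = 31.
Best is crate H, crate E, and crate G with total value 31.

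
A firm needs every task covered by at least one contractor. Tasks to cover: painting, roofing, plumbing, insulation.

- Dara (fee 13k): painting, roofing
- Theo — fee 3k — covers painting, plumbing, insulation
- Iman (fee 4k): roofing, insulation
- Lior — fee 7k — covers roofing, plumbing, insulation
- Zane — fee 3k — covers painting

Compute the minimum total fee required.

Choose Theo and Iman: together they cover painting, roofing, plumbing, insulation — every task.
Total fee: 3 + 4 = 7.
No cover costs less than 7.

7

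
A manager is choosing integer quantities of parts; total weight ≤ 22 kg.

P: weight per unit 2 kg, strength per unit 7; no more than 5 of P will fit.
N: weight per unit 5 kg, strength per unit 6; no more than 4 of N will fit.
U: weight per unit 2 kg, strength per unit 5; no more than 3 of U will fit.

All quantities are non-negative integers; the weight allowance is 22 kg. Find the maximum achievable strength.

5×P, 2×N, and 1×U: weight 22 ≤ 22, strength 5·7 + 2·6 + 1·5 = 52.
5×P, 1×N, and 3×U: weight 21 ≤ 22, strength 5·7 + 1·6 + 3·5 = 56.
Best is 56.

56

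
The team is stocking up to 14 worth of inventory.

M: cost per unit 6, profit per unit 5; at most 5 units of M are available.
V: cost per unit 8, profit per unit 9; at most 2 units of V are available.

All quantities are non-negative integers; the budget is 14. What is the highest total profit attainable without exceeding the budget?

This is a bounded integer knapsack.
2×M: cost 12 ≤ 14, profit 2·5 = 10.
1×M and 1×V: cost 14 ≤ 14, profit 1·5 + 1·9 = 14.
Best is 14.

14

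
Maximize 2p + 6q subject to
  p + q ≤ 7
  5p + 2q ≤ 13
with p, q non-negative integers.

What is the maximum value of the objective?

36

The continuous relaxation peaks at (0, 6.5) with value 39.00; rounding to a feasible lattice point costs some objective.
(p,q)=(0,6): 1·0+1·6=6≤7, 5·0+2·6=12≤13, objective 36.
(p,q)=(0,5): 1·0+1·5=5≤7, 5·0+2·5=10≤13, objective 30.
Maximum is 36 at (p,q)=(0,6).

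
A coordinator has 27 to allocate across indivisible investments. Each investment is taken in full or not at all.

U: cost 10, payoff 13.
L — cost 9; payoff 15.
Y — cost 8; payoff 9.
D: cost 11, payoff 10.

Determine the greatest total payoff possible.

This is an integer program with binary decision variables.
L + D: cost 9 + 11 = 20 ≤ 27, payoff 15 + 10 = 25.
U + L + Y: cost 10 + 9 + 8 = 27 ≤ 27, payoff 13 + 15 + 9 = 37.
U + L: cost 10 + 9 = 19 ≤ 27, payoff 13 + 15 = 28.
Best is U, L, and Y with total payoff 37.

37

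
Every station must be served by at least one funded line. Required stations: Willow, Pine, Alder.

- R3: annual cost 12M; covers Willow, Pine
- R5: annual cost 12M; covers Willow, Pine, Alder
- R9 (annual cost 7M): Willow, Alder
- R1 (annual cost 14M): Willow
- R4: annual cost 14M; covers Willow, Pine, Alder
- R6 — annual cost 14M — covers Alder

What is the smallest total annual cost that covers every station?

12

This is an integer covering problem.
R5 alone covers Willow, Pine, Alder — every station.
Total annual cost: 12.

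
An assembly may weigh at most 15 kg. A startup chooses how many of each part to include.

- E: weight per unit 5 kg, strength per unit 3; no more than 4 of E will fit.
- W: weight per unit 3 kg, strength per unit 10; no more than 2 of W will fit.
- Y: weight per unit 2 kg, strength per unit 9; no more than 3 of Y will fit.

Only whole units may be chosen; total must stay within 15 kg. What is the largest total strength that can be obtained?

47

This is a bounded integer knapsack.
Take 2×W and 3×Y: weight 12 ≤ 15, strength 2·10 + 3·9 = 47.
Y has the best ratio (9/2) and is taken to its limit of 3; remaining capacity is filled optimally with the others.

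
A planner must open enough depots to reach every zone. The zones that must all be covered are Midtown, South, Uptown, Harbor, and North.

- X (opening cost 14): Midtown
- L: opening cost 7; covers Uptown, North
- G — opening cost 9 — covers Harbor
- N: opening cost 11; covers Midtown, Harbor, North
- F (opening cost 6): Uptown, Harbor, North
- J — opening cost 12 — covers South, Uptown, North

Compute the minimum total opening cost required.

23

The greedy cost-per-new-zone heuristic would pick F, N, and J for 29, but a cheaper cover exists.
Choose N and J: together they cover Midtown, South, Uptown, Harbor, North — every zone.
Total opening cost: 11 + 12 = 23.
No cover costs less than 23.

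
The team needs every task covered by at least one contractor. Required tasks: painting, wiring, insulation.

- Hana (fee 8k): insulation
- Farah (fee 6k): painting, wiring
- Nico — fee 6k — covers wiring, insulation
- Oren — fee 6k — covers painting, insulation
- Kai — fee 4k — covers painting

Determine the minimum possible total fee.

10

The greedy cost-per-new-task heuristic would pick Farah and Nico for 12, but a cheaper cover exists.
Choose Nico and Kai: together they cover painting, wiring, insulation — every task.
Total fee: 6 + 4 = 10.
No cover costs less than 10.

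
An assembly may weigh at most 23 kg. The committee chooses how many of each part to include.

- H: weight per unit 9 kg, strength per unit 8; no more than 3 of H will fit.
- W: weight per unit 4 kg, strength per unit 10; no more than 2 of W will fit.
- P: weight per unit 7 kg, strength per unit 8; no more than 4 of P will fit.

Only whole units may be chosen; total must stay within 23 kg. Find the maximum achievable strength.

36

This is a bounded integer knapsack.
W has the best ratio (10/4); taking only W gives at most 2×10 = 20 (stopped by the supply cap of 2).
Mixing does better — 2×W and 2×P: weight 22 ≤ 23, strength 2·10 + 2·8 = 36.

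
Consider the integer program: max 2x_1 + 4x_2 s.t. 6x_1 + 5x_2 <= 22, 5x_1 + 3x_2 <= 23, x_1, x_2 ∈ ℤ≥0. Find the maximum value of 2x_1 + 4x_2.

The continuous relaxation peaks at (0, 4.4) with value 17.60; rounding to a feasible lattice point costs some objective.
(x_1,x_2)=(0,4): 6·0+5·4=20≤22, 5·0+3·4=12≤23, objective 16.
(x_1,x_2)=(1,3): 6·1+5·3=21≤22, 5·1+3·3=14≤23, objective 14.
(x_1,x_2)=(0,3): 6·0+5·3=15≤22, 5·0+3·3=9≤23, objective 12.
The best lattice point is (0,4), giving 16.

16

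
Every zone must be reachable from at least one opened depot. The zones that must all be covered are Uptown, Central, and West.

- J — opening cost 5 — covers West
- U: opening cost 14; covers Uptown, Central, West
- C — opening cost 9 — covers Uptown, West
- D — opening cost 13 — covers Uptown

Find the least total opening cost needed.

This is a weighted set-cover instance.
U alone covers Uptown, Central, West — every zone.
Total opening cost: 14.

14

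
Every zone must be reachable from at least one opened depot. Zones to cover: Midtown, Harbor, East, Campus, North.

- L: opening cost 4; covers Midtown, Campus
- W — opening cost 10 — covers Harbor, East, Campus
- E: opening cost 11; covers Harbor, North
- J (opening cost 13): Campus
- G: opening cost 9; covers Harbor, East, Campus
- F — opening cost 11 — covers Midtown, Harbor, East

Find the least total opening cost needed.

24

This is a weighted set-cover instance.
Choose L, E, and G: together they cover Midtown, Harbor, East, Campus, North — every zone.
Total opening cost: 4 + 11 + 9 = 24.
No cover costs less than 24.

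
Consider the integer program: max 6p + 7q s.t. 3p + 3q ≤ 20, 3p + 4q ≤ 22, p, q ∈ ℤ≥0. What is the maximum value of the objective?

(p,q)=(2,4): 3·2+3·4=18≤20, 3·2+4·4=22≤22, objective 40.
(p,q)=(3,3): 3·3+3·3=18≤20, 3·3+4·3=21≤22, objective 39.
(p,q)=(4,2): 3·4+3·2=18≤20, 3·4+4·2=20≤22, objective 38.
(p,q)=(5,1): 3·5+3·1=18≤20, 3·5+4·1=19≤22, objective 37.
The best lattice point is (2,4), giving 40.

40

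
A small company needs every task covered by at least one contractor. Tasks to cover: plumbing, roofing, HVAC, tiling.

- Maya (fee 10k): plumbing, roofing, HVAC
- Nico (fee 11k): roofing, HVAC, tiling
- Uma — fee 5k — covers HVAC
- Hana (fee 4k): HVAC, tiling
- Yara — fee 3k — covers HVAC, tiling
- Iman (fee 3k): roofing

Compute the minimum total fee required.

This is a weighted set-cover instance.
The greedy cost-per-new-task heuristic would pick Yara, Iman, and Maya for 16, but a cheaper cover exists.
Choose Maya and Yara: together they cover plumbing, roofing, HVAC, tiling — every task.
Total fee: 10 + 3 = 13.
No cover costs less than 13.

13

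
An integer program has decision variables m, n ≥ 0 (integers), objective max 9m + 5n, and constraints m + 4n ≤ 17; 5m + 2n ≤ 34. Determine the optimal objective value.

64

(m,n)=(6,2): 1·6+4·2=14≤17, 5·6+2·2=34≤34, objective 64.
(m,n)=(5,3): 1·5+4·3=17≤17, 5·5+2·3=31≤34, objective 60.
(m,n)=(6,1): 1·6+4·1=10≤17, 5·6+2·1=32≤34, objective 59.
Maximum is 64 at (m,n)=(6,2).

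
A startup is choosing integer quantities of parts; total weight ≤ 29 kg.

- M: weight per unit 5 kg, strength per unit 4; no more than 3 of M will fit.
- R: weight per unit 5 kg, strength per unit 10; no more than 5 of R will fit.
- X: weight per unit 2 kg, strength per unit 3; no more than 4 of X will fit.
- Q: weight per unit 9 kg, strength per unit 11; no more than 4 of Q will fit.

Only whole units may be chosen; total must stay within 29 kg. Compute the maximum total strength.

This is a bounded integer knapsack.
5×R and 2×X: weight 29 ≤ 29, strength 5·10 + 2·3 = 56.
5×R and 1×X: weight 27 ≤ 29, strength 5·10 + 1·3 = 53.
Best is 56.

56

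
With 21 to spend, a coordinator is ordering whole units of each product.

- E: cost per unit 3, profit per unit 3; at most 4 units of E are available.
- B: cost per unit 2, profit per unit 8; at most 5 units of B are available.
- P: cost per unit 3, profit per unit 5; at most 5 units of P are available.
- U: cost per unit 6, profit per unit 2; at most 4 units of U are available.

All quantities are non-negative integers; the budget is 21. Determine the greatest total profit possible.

B has the best ratio (8/2); taking only B gives at most 5×8 = 40 (stopped by the supply cap of 5).
Mixing does better — 5×B and 3×P: cost 19 ≤ 21, profit 5·8 + 3·5 = 55.

55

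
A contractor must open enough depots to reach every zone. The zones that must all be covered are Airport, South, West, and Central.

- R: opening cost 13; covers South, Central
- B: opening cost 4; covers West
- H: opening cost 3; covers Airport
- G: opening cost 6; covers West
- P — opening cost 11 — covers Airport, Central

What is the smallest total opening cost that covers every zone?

20

Choose R, B, and H: together they cover Airport, South, West, Central — every zone.
Total opening cost: 13 + 4 + 3 = 20.
No cover costs less than 20.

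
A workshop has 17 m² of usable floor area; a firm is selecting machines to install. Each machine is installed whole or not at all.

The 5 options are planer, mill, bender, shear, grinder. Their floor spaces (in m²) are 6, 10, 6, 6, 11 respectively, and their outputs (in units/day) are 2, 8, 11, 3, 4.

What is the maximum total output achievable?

19

Take mill and bender: floor space 10 + 6 = 16 ≤ 17, output 8 + 11 = 19.
No other feasible combination does better.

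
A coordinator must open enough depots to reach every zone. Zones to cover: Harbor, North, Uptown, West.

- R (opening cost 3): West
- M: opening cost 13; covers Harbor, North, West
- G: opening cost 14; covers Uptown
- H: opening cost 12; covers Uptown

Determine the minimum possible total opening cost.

Choose M and H: together they cover Harbor, North, Uptown, West — every zone.
Total opening cost: 13 + 12 = 25.

25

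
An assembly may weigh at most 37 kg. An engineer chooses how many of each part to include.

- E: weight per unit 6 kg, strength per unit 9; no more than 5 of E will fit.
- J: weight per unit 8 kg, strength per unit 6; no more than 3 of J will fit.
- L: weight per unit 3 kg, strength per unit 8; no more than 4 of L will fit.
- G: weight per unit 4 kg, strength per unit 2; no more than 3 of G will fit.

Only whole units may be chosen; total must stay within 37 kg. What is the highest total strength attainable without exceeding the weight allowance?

68

L has the best ratio (8/3); taking only L gives at most 4×8 = 32 (stopped by the supply cap of 4).
Mixing does better — 4×E and 4×L: weight 36 ≤ 37, strength 4·9 + 4·8 = 68.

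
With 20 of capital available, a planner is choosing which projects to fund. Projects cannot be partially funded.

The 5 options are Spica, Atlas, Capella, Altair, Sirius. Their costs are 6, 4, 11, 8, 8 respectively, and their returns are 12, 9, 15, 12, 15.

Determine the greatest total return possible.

36

This is an integer program with binary decision variables.
Allowing fractional choices, the relaxed optimum would be about 39.0, but projects are indivisible.
Spica + Atlas + Sirius: cost 6 + 4 + 8 = 18 ≤ 20, return 12 + 9 + 15 = 36.
Atlas + Altair + Sirius: cost 4 + 8 + 8 = 20 ≤ 20, return 9 + 12 + 15 = 36.
The maximum return is 36; one optimal choice is Spica, Atlas, and Sirius.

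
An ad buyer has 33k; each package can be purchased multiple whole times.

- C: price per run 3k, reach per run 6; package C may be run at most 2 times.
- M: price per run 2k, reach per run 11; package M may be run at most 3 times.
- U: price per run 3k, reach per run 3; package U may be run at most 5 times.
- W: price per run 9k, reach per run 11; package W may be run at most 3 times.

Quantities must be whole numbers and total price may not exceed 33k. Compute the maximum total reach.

Take 2×C, 3×M, 1×U, and 2×W: price 33 ≤ 33, reach 2·6 + 3·11 + 1·3 + 2·11 = 70.
M has the best ratio (11/2) and is taken to its limit of 3; remaining capacity is filled optimally with the others.

70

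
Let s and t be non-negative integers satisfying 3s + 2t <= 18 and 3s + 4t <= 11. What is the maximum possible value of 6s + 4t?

(s,t)=(3,0): 3·3+2·0=9≤18, 3·3+4·0=9≤11, objective 18.
(s,t)=(2,1): 3·2+2·1=8≤18, 3·2+4·1=10≤11, objective 16.
(s,t)=(2,0): 3·2+2·0=6≤18, 3·2+4·0=6≤11, objective 12.
Maximum is 18 at (s,t)=(3,0).

18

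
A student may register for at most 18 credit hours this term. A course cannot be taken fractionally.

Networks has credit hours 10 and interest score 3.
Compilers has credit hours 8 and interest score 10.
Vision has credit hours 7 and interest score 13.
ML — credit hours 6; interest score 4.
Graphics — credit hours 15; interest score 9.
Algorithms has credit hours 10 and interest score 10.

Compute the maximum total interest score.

23

Allowing fractional choices, the relaxed optimum would be about 26.0, but courses are indivisible.
Vision + Algorithms: credit hours 7 + 10 = 17 ≤ 18, interest score 13 + 10 = 23.
Compilers + Algorithms: credit hours 8 + 10 = 18 ≤ 18, interest score 10 + 10 = 20.
Compilers + Vision: credit hours 8 + 7 = 15 ≤ 18, interest score 10 + 13 = 23.
The maximum interest score is 23; one optimal choice is Compilers and Vision.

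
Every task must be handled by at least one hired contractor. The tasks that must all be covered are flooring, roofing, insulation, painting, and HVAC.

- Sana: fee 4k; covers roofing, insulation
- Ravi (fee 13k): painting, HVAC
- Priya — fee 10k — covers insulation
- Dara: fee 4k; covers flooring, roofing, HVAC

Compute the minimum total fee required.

Choose Sana, Ravi, and Dara: together they cover flooring, roofing, insulation, painting, HVAC — every task.
Total fee: 4 + 13 + 4 = 21.

21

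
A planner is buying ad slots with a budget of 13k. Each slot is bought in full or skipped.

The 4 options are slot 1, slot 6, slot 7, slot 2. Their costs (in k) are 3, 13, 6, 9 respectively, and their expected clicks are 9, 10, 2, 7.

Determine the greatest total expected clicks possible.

16

slot 1 + slot 2: cost 3 + 9 = 12 ≤ 13, expected clicks 9 + 7 = 16.
slot 1 + slot 7: cost 3 + 6 = 9 ≤ 13, expected clicks 9 + 2 = 11.
slot 6: cost 13 ≤ 13, expected clicks 10.
Best is slot 1 and slot 2 with total expected clicks 16.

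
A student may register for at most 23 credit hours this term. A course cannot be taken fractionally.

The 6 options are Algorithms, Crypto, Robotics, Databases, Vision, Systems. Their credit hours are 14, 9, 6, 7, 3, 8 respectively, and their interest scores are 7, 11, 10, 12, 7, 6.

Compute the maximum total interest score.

Allowing fractional choices, the relaxed optimum would be about 37.6, but courses are indivisible.
Crypto + Robotics + Databases: credit hours 9 + 6 + 7 = 22 ≤ 23, interest score 11 + 10 + 12 = 33.
Crypto + Databases + Vision: credit hours 9 + 7 + 3 = 19 ≤ 23, interest score 11 + 12 + 7 = 30.
Best is Crypto, Robotics, and Databases with total interest score 33.

33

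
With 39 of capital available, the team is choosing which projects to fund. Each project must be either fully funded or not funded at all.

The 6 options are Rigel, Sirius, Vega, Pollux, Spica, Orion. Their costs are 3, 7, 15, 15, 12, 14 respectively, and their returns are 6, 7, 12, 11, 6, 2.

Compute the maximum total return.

31

Take Rigel, Sirius, Vega, and Spica: cost 3 + 7 + 15 + 12 = 37 ≤ 39, return 6 + 7 + 12 + 6 = 31.
No other feasible combination does better.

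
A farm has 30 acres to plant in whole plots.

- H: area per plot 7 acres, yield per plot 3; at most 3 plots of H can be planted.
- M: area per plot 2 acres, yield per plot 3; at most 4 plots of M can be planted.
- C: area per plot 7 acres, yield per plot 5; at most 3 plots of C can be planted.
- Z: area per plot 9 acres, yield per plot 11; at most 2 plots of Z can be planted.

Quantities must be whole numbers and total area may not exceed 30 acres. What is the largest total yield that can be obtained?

34

M has the best ratio (3/2); taking only M gives at most 4×3 = 12 (stopped by the supply cap of 4).
Mixing does better — 4×M and 2×Z: area 26 ≤ 30, yield 4·3 + 2·11 = 34.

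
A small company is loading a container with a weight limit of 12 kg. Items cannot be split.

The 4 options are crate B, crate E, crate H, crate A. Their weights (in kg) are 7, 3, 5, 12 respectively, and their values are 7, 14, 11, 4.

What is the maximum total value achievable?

crate B + crate H: weight 7 + 5 = 12 ≤ 12, value 7 + 11 = 18.
crate B + crate E: weight 7 + 3 = 10 ≤ 12, value 7 + 14 = 21.
crate E + crate H: weight 3 + 5 = 8 ≤ 12, value 14 + 11 = 25.
Best is crate E and crate H with total value 25.

25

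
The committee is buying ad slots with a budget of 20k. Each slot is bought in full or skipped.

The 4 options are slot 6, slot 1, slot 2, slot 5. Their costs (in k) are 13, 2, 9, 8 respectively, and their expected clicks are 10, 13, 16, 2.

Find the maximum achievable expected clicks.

Allowing fractional choices, the relaxed optimum would be about 35.9, but ad slots are indivisible.
slot 1 + slot 2: cost 2 + 9 = 11 ≤ 20, expected clicks 13 + 16 = 29.
slot 1 + slot 2 + slot 5: cost 2 + 9 + 8 = 19 ≤ 20, expected clicks 13 + 16 + 2 = 31.
Best is slot 1, slot 2, and slot 5 with total expected clicks 31.

31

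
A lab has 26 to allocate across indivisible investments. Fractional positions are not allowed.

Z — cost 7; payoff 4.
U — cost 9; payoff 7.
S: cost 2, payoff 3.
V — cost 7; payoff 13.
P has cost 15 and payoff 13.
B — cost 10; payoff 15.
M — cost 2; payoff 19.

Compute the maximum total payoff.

51

Allowing fractional choices, the relaxed optimum would be about 54.3, but investments are indivisible.
S + V + B + M: cost 2 + 7 + 10 + 2 = 21 ≤ 26, payoff 3 + 13 + 15 + 19 = 50.
Z + V + B + M: cost 7 + 7 + 10 + 2 = 26 ≤ 26, payoff 4 + 13 + 15 + 19 = 51.
Best is Z, V, B, and M with total payoff 51.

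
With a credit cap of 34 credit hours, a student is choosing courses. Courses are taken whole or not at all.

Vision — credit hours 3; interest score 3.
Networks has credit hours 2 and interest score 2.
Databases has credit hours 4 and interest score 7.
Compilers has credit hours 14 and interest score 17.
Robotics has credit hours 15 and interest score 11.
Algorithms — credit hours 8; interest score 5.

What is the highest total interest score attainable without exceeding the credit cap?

35

Allowing fractional choices, the relaxed optimum would be about 37.1, but courses are indivisible.
Vision + Networks + Databases + Compilers + Algorithms: credit hours 3 + 2 + 4 + 14 + 8 = 31 ≤ 34, interest score 3 + 2 + 7 + 17 + 5 = 34.
Databases + Compilers + Robotics: credit hours 4 + 14 + 15 = 33 ≤ 34, interest score 7 + 17 + 11 = 35.
Vision + Networks + Compilers + Robotics: credit hours 3 + 2 + 14 + 15 = 34 ≤ 34, interest score 3 + 2 + 17 + 11 = 33.
Best is Databases, Compilers, and Robotics with total interest score 35.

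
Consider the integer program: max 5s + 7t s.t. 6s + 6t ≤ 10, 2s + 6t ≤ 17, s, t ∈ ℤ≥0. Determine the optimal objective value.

7

The continuous relaxation peaks at (0, 1.67) with value 11.67; rounding to a feasible lattice point costs some objective.
(s,t)=(0,1): 6·0+6·1=6≤10, 2·0+6·1=6≤17, objective 7.
(s,t)=(1,0): 6·1+6·0=6≤10, 2·1+6·0=2≤17, objective 5.
(s,t)=(0,0): 6·0+6·0=0≤10, 2·0+6·0=0≤17, objective 0.
The best lattice point is (0,1), giving 7.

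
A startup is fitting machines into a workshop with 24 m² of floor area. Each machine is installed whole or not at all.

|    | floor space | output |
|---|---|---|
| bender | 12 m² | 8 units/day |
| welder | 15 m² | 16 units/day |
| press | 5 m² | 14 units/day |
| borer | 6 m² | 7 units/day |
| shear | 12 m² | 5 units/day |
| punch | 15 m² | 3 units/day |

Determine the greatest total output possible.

press + borer + shear: floor space 5 + 6 + 12 = 23 ≤ 24, output 14 + 7 + 5 = 26.
welder + press: floor space 15 + 5 = 20 ≤ 24, output 16 + 14 = 30.
bender + press + borer: floor space 12 + 5 + 6 = 23 ≤ 24, output 8 + 14 + 7 = 29.
Best is welder and press with total output 30.

30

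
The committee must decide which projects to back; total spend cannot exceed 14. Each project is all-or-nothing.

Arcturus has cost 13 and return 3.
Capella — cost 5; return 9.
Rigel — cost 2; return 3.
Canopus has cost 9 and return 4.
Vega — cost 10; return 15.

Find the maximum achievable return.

18

Allowing fractional choices, the relaxed optimum would be about 22.5, but projects are indivisible.
Rigel + Vega: cost 2 + 10 = 12 ≤ 14, return 3 + 15 = 18.
Vega: cost 10 ≤ 14, return 15.
Best is Rigel and Vega with total return 18.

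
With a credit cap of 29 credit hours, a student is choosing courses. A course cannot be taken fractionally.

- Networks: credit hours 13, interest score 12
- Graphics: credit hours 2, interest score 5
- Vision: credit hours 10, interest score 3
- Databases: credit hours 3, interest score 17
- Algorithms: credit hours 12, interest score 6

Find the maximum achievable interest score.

37

Treat it as a binary knapsack problem.
Allowing fractional choices, the relaxed optimum would be about 39.5, but courses are indivisible.
Networks + Graphics + Databases: credit hours 13 + 2 + 3 = 18 ≤ 29, interest score 12 + 5 + 17 = 34.
Networks + Graphics + Vision + Databases: credit hours 13 + 2 + 10 + 3 = 28 ≤ 29, interest score 12 + 5 + 3 + 17 = 37.
Networks + Databases + Algorithms: credit hours 13 + 3 + 12 = 28 ≤ 29, interest score 12 + 17 + 6 = 35.
Best is Networks, Graphics, Vision, and Databases with total interest score 37.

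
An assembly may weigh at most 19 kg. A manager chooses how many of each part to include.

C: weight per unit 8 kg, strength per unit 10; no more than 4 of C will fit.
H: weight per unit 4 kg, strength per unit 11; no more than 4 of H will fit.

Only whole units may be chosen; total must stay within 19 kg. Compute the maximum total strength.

44

4×H: weight 16 ≤ 19, strength 4·11 = 44.
3×H: weight 12 ≤ 19, strength 3·11 = 33.
Best is 44.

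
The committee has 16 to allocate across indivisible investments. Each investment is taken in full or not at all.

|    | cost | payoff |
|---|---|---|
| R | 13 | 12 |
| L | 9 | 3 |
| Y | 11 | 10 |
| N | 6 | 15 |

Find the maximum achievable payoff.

18

Take L and N: cost 9 + 6 = 15 ≤ 16, payoff 3 + 15 = 18.
No other feasible combination does better.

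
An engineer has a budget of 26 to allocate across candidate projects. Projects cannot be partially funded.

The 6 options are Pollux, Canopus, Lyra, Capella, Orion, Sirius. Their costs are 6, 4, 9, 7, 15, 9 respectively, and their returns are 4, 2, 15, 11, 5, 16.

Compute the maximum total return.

42

Allowing fractional choices, the relaxed optimum would be about 42.7, but projects are indivisible.
Lyra + Capella + Sirius: cost 9 + 7 + 9 = 25 ≤ 26, return 15 + 11 + 16 = 42.
Pollux + Lyra + Sirius: cost 6 + 9 + 9 = 24 ≤ 26, return 4 + 15 + 16 = 35.
Canopus + Lyra + Sirius: cost 4 + 9 + 9 = 22 ≤ 26, return 2 + 15 + 16 = 33.
Best is Lyra, Capella, and Sirius with total return 42.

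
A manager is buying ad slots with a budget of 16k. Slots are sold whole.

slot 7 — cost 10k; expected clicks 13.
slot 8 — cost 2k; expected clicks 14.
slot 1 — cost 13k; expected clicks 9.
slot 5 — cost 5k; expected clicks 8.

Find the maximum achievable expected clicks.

27

slot 8 + slot 5: cost 2 + 5 = 7 ≤ 16, expected clicks 14 + 8 = 22.
slot 7 + slot 8: cost 10 + 2 = 12 ≤ 16, expected clicks 13 + 14 = 27.
slot 8 + slot 1: cost 2 + 13 = 15 ≤ 16, expected clicks 14 + 9 = 23.
Best is slot 7 and slot 8 with total expected clicks 27.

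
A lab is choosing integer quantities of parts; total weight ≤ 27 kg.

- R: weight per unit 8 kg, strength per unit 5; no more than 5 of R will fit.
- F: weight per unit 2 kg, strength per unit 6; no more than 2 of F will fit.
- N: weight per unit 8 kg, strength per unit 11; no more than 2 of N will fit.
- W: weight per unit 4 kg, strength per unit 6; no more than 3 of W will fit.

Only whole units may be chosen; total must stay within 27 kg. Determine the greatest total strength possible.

This is a bounded integer knapsack.
F has the best ratio (6/2); taking only F gives at most 2×6 = 12 (stopped by the supply cap of 2).
Mixing does better — 2×F, 1×N, and 3×W: weight 24 ≤ 27, strength 2·6 + 1·11 + 3·6 = 41.

41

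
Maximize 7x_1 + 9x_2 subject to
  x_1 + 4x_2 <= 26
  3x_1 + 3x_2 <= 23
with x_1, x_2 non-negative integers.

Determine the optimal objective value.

61

Relaxing integrality, the LP optimum is 65.89 at (x_1,x_2) = (1.56, 6.11), which is not an integer point.
(x_1,x_2)=(1,6): 1·1+4·6=25≤26, 3·1+3·6=21≤23, objective 61.
(x_1,x_2)=(2,5): 1·2+4·5=22≤26, 3·2+3·5=21≤23, objective 59.
(x_1,x_2)=(0,6): 1·0+4·6=24≤26, 3·0+3·6=18≤23, objective 54.
(x_1,x_2)=(1,5): 1·1+4·5=21≤26, 3·1+3·5=18≤23, objective 52.
Maximum is 61 at (x_1,x_2)=(1,6).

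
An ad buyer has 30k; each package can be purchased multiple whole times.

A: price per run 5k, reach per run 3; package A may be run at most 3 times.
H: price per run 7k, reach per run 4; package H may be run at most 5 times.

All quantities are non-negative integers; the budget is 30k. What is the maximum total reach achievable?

17

4×H: price 28 ≤ 30, reach 4·4 = 16.
3×A and 2×H: price 29 ≤ 30, reach 3·3 + 2·4 = 17.
Best is 17.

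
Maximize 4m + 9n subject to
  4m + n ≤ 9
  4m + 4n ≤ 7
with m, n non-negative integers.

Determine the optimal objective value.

Relaxing integrality, the LP optimum is 15.75 at (m,n) = (0, 1.75), which is not an integer point.
(m,n)=(0,1): 4·0+1·1=1≤9, 4·0+4·1=4≤7, objective 9.
(m,n)=(1,0): 4·1+1·0=4≤9, 4·1+4·0=4≤7, objective 4.
No feasible integer point exceeds 9.

9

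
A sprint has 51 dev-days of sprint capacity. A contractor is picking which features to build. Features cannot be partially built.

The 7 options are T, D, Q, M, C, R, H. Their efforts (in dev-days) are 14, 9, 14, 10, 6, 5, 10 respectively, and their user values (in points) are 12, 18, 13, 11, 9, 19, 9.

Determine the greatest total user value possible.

Allowing fractional choices, the relaxed optimum would be about 76.3, but features are indivisible.
T + D + Q + C + R: effort 14 + 9 + 14 + 6 + 5 = 48 ≤ 51, user value 12 + 18 + 13 + 9 + 19 = 71.
D + Q + M + C + R: effort 9 + 14 + 10 + 6 + 5 = 44 ≤ 51, user value 18 + 13 + 11 + 9 + 19 = 70.
Best is T, D, Q, C, and R with total user value 71.

71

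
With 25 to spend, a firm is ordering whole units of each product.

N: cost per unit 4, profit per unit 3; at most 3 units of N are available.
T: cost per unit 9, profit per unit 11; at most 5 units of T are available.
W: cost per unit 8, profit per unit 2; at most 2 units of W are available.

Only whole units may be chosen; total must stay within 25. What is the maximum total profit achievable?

25

Take 1×N and 2×T: cost 22 ≤ 25, profit 1·3 + 2·11 = 25.
No other integer combination yields more.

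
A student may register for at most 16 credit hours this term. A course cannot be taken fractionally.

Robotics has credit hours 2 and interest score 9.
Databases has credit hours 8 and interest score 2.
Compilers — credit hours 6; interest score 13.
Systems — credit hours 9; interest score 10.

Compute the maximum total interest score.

Allowing fractional choices, the relaxed optimum would be about 30.9, but courses are indivisible.
Compilers + Systems: credit hours 6 + 9 = 15 ≤ 16, interest score 13 + 10 = 23.
Robotics + Databases + Compilers: credit hours 2 + 8 + 6 = 16 ≤ 16, interest score 9 + 2 + 13 = 24.
Best is Robotics, Databases, and Compilers with total interest score 24.

24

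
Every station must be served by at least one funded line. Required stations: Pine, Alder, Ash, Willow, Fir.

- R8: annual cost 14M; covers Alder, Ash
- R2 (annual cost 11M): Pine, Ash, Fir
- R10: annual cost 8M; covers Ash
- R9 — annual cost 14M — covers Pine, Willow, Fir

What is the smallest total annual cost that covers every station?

28

The greedy cost-per-new-station heuristic would pick R2, R8, and R9 for 39, but a cheaper cover exists.
Choose R8 and R9: together they cover Pine, Alder, Ash, Willow, Fir — every station.
Total annual cost: 14 + 14 = 28.
No cover costs less than 28.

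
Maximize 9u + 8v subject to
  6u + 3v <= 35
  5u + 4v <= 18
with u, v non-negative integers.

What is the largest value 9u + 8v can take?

(u,v)=(2,2): 6·2+3·2=18≤35, 5·2+4·2=18≤18, objective 34.
(u,v)=(1,3): 6·1+3·3=15≤35, 5·1+4·3=17≤18, objective 33.
(u,v)=(0,4): 6·0+3·4=12≤35, 5·0+4·4=16≤18, objective 32.
(u,v)=(2,1): 6·2+3·1=15≤35, 5·2+4·1=14≤18, objective 26.
The best lattice point is (2,2), giving 34.

34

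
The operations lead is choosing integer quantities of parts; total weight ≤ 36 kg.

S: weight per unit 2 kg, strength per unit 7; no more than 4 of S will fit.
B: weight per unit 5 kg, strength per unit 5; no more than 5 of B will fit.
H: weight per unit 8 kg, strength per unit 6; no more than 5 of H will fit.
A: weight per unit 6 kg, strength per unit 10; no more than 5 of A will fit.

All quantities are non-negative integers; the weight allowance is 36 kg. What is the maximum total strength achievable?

This is a bounded integer knapsack.
4×S and 4×A: weight 32 ≤ 36, strength 4·7 + 4·10 = 68.
3×S and 5×A: weight 36 ≤ 36, strength 3·7 + 5·10 = 71.
Best is 71.

71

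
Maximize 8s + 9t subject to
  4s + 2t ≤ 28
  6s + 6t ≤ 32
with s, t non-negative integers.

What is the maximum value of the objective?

The continuous relaxation peaks at (0, 5.33) with value 48.00; rounding to a feasible lattice point costs some objective.
(s,t)=(0,5): 4·0+2·5=10≤28, 6·0+6·5=30≤32, objective 45.
(s,t)=(1,4): 4·1+2·4=12≤28, 6·1+6·4=30≤32, objective 44.
Maximum is 45 at (s,t)=(0,5).

45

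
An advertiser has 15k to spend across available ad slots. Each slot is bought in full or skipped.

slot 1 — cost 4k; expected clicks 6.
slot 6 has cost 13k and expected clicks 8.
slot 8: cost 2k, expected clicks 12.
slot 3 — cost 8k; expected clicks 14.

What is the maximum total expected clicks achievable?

slot 8 + slot 3: cost 2 + 8 = 10 ≤ 15, expected clicks 12 + 14 = 26.
slot 1 + slot 8 + slot 3: cost 4 + 2 + 8 = 14 ≤ 15, expected clicks 6 + 12 + 14 = 32.
Best is slot 1, slot 8, and slot 3 with total expected clicks 32.

32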